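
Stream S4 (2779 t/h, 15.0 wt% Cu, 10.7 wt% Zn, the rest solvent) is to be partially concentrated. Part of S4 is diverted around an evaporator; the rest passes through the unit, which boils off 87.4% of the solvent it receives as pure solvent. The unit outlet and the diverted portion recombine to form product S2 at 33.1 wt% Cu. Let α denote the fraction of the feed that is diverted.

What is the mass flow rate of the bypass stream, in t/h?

438.9 t/h

All 2779×0.150 = 416.85 t/h of Cu reaches S2, so S2 = 416.85/0.331 = 1259.4 t/h and vapour = 1519.6 t/h.
The evaporator receives (1−α)·2779 of feed at 0.743 solvent and removes 0.874 of that solvent:
0.874×0.743×(1−α)×2779 = 1519.6
(1−α) = 1519.6/1804.6 = 0.8421;  α = 0.1579.
Bypass flow = 0.1579×2779 = 438.88 t/h.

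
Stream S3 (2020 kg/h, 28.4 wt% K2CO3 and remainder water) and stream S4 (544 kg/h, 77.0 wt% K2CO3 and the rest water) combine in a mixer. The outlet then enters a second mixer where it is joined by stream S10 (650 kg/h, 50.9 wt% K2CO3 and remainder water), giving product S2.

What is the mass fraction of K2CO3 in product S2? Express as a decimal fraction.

0.4118

Overall, product flow = 3214 kg/h.
K2CO3 in = 2020×0.284 + 544×0.770 + 650×0.509 = 1323.4 kg/h.
K2CO3 fraction in S2 = 0.4118.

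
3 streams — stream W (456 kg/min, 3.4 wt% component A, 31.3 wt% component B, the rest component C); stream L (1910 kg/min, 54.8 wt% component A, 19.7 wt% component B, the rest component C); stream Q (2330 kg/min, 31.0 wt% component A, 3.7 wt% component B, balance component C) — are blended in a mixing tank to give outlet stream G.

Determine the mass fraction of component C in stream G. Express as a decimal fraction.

0.491

Total flow out = 456 + 1910 + 2330 = 4696 kg/min.
component C in = 456×0.653 + 1910×0.255 + 2330×0.653 = 2306.3 kg/min.
component C mass fraction in G = 2306.3/4696 = 0.491.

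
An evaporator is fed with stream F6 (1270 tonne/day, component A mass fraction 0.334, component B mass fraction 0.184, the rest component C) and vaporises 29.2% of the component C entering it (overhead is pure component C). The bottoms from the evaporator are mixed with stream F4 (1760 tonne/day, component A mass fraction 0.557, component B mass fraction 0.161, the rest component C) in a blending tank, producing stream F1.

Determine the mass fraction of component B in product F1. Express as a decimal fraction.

Vapour removed = 0.292×0.482×1270 = 178.74 tonne/day; concentrate = 1091.3 tonne/day.
component B reaching the mixer = 233.68 (from concentrate) + 1760×0.161 = 517.04 tonne/day.
Product flow = 1091.3 + 1760 = 2851.3 tonne/day; component B fraction = 0.181.

0.181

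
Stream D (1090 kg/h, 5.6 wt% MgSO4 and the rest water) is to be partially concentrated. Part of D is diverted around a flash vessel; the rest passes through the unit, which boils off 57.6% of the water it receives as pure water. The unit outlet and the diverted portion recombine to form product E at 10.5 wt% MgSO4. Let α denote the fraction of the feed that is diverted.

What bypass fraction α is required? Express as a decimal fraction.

All 1090×0.056 = 61.04 kg/h of MgSO4 reaches E, so E = 61.04/0.105 = 581.33 kg/h and vapour = 508.67 kg/h.
The evaporator receives (1−α)·1090 of feed at 0.944 water and removes 0.576 of that water:
0.576×0.944×(1−α)×1090 = 508.67
(1−α) = 508.67/592.68 = 0.8582;  α = 0.1418.

0.142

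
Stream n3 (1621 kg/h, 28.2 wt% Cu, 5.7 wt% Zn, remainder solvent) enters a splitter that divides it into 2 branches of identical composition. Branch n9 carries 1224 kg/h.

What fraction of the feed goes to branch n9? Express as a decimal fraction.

Fraction to n9 = 1224/1621 = 0.7551.

0.755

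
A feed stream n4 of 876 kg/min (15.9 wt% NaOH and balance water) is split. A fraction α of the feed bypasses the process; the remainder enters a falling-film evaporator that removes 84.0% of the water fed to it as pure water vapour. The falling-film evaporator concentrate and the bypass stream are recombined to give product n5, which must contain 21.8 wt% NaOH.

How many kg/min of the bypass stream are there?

All 876×0.159 = 139.28 kg/min of NaOH reaches n5, so n5 = 139.28/0.218 = 638.92 kg/min and vapour = 237.08 kg/min.
The evaporator receives (1−α)·876 of feed at 0.841 water and removes 0.840 of that water:
0.840×0.841×(1−α)×876 = 237.08
(1−α) = 237.08/618.84 = 0.3831;  α = 0.6169.
Bypass flow = 0.6169×876 = 540.4 kg/min.

540.4 kg/min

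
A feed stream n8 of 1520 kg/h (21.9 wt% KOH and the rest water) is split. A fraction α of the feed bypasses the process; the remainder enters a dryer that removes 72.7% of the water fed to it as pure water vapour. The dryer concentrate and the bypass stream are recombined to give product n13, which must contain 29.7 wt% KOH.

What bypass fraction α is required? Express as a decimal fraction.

All 1520×0.219 = 332.88 kg/h of KOH reaches n13, so n13 = 332.88/0.297 = 1120.8 kg/h and vapour = 399.19 kg/h.
The evaporator receives (1−α)·1520 of feed at 0.781 water and removes 0.727 of that water:
0.727×0.781×(1−α)×1520 = 399.19
(1−α) = 399.19/863.04 = 0.4625;  α = 0.5375.

0.537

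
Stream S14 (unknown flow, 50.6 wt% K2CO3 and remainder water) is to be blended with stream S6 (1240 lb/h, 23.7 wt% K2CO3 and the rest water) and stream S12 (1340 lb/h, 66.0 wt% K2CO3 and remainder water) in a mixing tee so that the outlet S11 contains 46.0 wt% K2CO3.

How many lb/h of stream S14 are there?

Let S14 be the unknown flow. Total out = 2580 + S14.
K2CO3 balance: 1178.3 + 0.506·S14 = 0.460·(2580 + S14)
(0.506 − 0.460)·S14 = 0.460×2580 − 1178.3 = 8.52
S14 = 8.52 / 0.046 = 185.22 lb/h

185.2 lb/h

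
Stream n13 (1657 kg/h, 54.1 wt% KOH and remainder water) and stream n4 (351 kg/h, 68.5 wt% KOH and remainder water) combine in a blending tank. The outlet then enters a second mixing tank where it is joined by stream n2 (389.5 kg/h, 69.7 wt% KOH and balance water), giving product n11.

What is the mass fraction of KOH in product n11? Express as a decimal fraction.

Overall, product flow = 2397.5 kg/h.
KOH in = 1657×0.541 + 351×0.685 + 389.5×0.697 = 1408.4 kg/h.
KOH fraction in n11 = 0.5874.

0.5874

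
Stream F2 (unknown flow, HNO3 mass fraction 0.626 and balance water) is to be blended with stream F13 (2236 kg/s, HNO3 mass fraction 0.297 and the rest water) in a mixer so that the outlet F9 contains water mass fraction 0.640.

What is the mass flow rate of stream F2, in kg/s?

529.6 kg/s

Let F2 be the unknown flow. Total out = 2236 + F2.
water balance: 1571.9 + 0.374·F2 = 0.640·(2236 + F2)
(0.374 − 0.640)·F2 = 0.640×2236 − 1571.9 = -140.87
F2 = -140.87 / -0.266 = 529.58 kg/s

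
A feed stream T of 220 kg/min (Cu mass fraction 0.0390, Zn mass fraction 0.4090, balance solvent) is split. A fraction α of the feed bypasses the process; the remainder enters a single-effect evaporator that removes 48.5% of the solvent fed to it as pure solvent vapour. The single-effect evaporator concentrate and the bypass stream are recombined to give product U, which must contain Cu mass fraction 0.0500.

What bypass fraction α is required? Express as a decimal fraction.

0.178

All 220×0.039 = 8.58 kg/min of Cu reaches U, so U = 8.58/0.050 = 171.6 kg/min and vapour = 48.4 kg/min.
The evaporator receives (1−α)·220 of feed at 0.552 solvent and removes 0.485 of that solvent:
0.485×0.552×(1−α)×220 = 48.4
(1−α) = 48.4/58.898 = 0.8218;  α = 0.1782.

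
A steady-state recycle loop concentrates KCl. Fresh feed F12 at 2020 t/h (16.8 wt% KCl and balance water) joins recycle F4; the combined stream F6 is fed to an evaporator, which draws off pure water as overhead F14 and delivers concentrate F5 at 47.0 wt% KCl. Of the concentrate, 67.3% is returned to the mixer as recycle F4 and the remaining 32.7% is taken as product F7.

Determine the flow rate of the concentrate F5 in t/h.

2208 t/h

Overall KCl balance (none leaves overhead): KCl in fresh feed = KCl in product, i.e. 2020×0.168 = (1−0.673)·F5·0.470.
F5 = 339.36/(0.470×0.327) = 2208.1 t/h.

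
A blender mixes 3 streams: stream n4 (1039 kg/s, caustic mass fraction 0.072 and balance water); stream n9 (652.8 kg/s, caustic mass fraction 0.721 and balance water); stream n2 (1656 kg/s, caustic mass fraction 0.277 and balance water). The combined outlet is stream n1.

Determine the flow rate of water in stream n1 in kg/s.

2344 kg/s

water out = water in = 1039×0.928 + 652.8×0.279 + 1656×0.723 = 2343.6 kg/s.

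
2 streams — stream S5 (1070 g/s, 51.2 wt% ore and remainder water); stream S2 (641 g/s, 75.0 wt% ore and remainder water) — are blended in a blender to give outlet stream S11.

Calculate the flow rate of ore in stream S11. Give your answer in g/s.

ore out = ore in = 1070×0.512 + 641×0.750 = 1028.6 g/s.

1029 g/s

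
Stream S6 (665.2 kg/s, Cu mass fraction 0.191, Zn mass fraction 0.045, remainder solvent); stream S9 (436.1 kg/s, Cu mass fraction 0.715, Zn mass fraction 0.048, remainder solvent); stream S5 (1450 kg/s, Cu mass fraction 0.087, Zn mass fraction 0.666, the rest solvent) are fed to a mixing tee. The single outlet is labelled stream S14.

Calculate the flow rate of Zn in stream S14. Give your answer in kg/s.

Zn out = Zn in = 665.2×0.045 + 436.1×0.048 + 1450×0.666 = 1016.6 kg/s.

1017 kg/s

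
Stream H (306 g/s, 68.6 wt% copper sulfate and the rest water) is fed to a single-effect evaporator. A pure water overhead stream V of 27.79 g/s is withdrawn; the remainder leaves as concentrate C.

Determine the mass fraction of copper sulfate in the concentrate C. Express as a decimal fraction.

copper sulfate is not removed: 306×0.686 = 209.92 g/s of copper sulfate enters C.
Concentrate = 306 − 27.79 = 278.21 g/s.
Mass fraction = 209.92/278.21 = 0.755.

0.755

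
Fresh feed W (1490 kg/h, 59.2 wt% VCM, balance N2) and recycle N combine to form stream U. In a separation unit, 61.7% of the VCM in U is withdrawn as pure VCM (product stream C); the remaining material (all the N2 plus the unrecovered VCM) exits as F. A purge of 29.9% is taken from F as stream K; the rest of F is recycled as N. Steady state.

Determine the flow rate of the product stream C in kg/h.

744 kg/h

VCM in U: m_A = 1490×0.592 + (1−0.299)·(1−0.617)·m_A, so m_A = 882.08/0.7315 = 1205.8 kg/h.
Product C = 0.617×1205.8 = 743.99 kg/h.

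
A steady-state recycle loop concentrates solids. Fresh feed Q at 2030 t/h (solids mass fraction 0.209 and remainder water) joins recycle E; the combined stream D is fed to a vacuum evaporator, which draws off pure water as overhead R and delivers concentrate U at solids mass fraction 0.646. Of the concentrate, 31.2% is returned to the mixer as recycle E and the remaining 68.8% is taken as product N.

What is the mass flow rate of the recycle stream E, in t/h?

297.8 t/h

Overall solids balance (none leaves overhead): solids in fresh feed = solids in product, i.e. 2030×0.209 = (1−0.312)·U·0.646.
U = 424.27/(0.646×0.688) = 954.6 t/h.
Recycle E = 0.312×954.6 = 297.84 t/h.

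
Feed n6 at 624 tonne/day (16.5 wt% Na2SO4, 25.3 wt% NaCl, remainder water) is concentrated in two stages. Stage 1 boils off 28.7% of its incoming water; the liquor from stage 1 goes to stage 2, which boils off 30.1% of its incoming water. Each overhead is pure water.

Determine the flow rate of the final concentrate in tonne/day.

water in feed = 624×0.582 = 363.17 tonne/day.
After stage 1: water left = (1−0.287)×363.17 = 258.94; stream total = 519.77 tonne/day.
After stage 2: water left = (1−0.301)×258.94 = 181; final concentrate = 441.83 tonne/day.

441.8 tonne/day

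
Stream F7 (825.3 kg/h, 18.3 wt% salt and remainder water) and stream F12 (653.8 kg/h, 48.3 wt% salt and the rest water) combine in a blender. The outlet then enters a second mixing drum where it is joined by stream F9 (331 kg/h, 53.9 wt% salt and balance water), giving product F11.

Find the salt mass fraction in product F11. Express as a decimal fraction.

Overall, product flow = 1810.1 kg/h.
salt in = 825.3×0.183 + 653.8×0.483 + 331×0.539 = 645.22 kg/h.
salt fraction in F11 = 0.3565.

0.3565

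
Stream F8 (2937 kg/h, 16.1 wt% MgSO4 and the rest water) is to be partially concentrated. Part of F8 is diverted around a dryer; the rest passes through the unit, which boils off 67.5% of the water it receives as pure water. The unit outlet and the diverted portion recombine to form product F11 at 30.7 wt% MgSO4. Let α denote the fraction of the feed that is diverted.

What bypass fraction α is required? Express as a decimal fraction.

All 2937×0.161 = 472.86 kg/h of MgSO4 reaches F11, so F11 = 472.86/0.307 = 1540.3 kg/h and vapour = 1396.7 kg/h.
The evaporator receives (1−α)·2937 of feed at 0.839 water and removes 0.675 of that water:
0.675×0.839×(1−α)×2937 = 1396.7
(1−α) = 1396.7/1663.3 = 0.8397;  α = 0.1603.

0.160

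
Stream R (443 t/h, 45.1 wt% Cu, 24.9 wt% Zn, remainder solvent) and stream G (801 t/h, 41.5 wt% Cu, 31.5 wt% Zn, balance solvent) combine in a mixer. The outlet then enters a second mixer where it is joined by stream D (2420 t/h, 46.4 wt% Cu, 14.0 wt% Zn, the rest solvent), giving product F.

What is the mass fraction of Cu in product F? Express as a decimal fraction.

0.452

Overall, product flow = 3664 t/h.
Cu in = 443×0.451 + 801×0.415 + 2420×0.464 = 1655.1 t/h.
Cu fraction in F = 0.452.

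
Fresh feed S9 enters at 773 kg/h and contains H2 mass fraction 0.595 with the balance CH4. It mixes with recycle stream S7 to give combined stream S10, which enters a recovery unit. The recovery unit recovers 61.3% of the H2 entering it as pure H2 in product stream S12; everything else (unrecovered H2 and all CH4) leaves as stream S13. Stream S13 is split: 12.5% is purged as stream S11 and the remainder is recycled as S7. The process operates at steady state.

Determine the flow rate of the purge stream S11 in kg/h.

CH4 enters only via S9 and leaves only via the purge: 773×0.405 = 0.125×(CH4 in S13), and the recovery unit passes all CH4, so CH4 in S10 = CH4 in S13 = 2504.5 kg/h.
H2 in S10: m_A = 773×0.595 + (1−0.125)·(1−0.613)·m_A, so m_A = 459.94/0.6614 = 695.42 kg/h.
S13 = (1−0.613)×695.42 + 2504.5 = 2773.6 kg/h.
Purge S11 = 0.125×2773.6 = 346.71 kg/h.

346.7 kg/h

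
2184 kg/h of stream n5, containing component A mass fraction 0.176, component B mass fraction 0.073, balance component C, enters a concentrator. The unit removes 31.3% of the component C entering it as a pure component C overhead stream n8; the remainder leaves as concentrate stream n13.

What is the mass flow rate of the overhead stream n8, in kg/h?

513.4 kg/h

component C entering = 2184×0.751 = 1640.2 kg/h; overhead removed = 0.313×1640.2 = 513.38 kg/h.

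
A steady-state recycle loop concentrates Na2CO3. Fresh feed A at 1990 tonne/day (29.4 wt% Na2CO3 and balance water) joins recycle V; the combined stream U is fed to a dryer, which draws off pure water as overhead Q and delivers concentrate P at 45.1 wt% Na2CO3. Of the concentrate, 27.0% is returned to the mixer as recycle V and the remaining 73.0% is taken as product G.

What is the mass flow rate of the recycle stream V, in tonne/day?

Overall Na2CO3 balance (none leaves overhead): Na2CO3 in fresh feed = Na2CO3 in product, i.e. 1990×0.294 = (1−0.270)·P·0.451.
P = 585.06/(0.451×0.730) = 1777.1 tonne/day.
Recycle V = 0.270×1777.1 = 479.8 tonne/day.

479.8 tonne/day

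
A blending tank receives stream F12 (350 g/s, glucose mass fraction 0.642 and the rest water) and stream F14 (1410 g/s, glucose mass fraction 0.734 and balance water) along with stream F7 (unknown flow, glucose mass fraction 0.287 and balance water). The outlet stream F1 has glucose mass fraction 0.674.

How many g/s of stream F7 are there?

189.7 g/s

Let F7 be the unknown flow. Total out = 1760 + F7.
glucose balance: 1259.6 + 0.287·F7 = 0.674·(1760 + F7)
(0.287 − 0.674)·F7 = 0.674×1760 − 1259.6 = -73.4
F7 = -73.4 / -0.387 = 189.66 g/s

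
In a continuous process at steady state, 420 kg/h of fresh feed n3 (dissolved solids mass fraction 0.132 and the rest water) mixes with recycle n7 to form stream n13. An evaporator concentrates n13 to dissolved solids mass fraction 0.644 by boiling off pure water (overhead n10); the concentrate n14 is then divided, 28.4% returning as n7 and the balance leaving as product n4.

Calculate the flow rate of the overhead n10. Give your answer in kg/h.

333.9 kg/h

Overall dissolved solids balance (none leaves overhead): dissolved solids in fresh feed = dissolved solids in product, i.e. 420×0.132 = (1−0.284)·n14·0.644.
n14 = 55.44/(0.644×0.716) = 120.23 kg/h.
Recycle n7 = 0.284×120.23 = 34.146 kg/h.
Combined feed n13 = 420 + 34.146 = 454.15 kg/h.
Overhead n10 = n13 − n14 = 454.15 − 120.23 = 333.91 kg/h.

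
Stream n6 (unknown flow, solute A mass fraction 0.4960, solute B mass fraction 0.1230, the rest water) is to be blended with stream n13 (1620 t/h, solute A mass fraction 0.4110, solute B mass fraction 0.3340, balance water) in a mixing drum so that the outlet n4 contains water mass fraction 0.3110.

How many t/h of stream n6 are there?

Let n6 be the unknown flow. Total out = 1620 + n6.
water balance: 413.1 + 0.381·n6 = 0.311·(1620 + n6)
(0.381 − 0.311)·n6 = 0.311×1620 − 413.1 = 90.72
n6 = 90.72 / 0.070 = 1296 t/h

1296 t/h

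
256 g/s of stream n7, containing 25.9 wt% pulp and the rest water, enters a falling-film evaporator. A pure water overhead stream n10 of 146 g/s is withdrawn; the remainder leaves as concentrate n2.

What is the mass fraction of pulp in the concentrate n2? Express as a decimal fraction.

0.603

pulp is not removed: 256×0.259 = 66.304 g/s of pulp enters n2.
Concentrate = 256 − 146 = 110 g/s.
Mass fraction = 66.304/110 = 0.603.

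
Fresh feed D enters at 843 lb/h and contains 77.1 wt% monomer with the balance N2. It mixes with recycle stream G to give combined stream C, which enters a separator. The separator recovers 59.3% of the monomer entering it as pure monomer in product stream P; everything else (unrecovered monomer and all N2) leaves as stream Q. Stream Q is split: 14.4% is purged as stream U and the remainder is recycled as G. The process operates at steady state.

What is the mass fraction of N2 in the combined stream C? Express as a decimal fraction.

N2 enters only via D and leaves only via the purge: 843×0.229 = 0.144×(N2 in Q), and the separator passes all N2, so N2 in C = N2 in Q = 1340.6 lb/h.
monomer in C: m_A = 843×0.771 + (1−0.144)·(1−0.593)·m_A, so m_A = 649.95/0.6516 = 997.46 lb/h.
C = 997.46 + 1340.6 = 2338.1 lb/h.
N2 fraction in C = 1340.6/2338.1 = 0.573.

0.573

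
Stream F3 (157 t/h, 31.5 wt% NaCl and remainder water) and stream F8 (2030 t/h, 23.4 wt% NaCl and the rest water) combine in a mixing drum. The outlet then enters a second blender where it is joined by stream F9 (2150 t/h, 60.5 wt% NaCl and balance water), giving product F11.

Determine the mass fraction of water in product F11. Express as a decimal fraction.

Overall, product flow = 4337 t/h.
water in = 157×0.685 + 2030×0.766 + 2150×0.395 = 2511.8 t/h.
water fraction in F11 = 0.5792.

0.5792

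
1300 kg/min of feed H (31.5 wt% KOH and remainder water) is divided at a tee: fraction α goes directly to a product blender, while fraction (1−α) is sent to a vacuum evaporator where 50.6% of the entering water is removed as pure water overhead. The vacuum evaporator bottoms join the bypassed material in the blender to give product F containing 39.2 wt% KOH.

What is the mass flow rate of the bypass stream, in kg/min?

563.3 kg/min

All 1300×0.315 = 409.5 kg/min of KOH reaches F, so F = 409.5/0.392 = 1044.6 kg/min and vapour = 255.36 kg/min.
The evaporator receives (1−α)·1300 of feed at 0.685 water and removes 0.506 of that water:
0.506×0.685×(1−α)×1300 = 255.36
(1−α) = 255.36/450.59 = 0.5667;  α = 0.4333.
Bypass flow = 0.4333×1300 = 563.27 kg/min.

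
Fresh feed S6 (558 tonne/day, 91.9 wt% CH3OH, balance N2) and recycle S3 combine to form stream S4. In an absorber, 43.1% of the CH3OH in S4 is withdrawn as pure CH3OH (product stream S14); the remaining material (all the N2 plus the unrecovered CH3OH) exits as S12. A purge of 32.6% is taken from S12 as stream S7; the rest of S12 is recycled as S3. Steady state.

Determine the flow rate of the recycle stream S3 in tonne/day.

N2 enters only via S6 and leaves only via the purge: 558×0.081 = 0.326×(N2 in S12), and the absorber passes all N2, so N2 in S4 = N2 in S12 = 138.64 tonne/day.
CH3OH in S4: m_A = 558×0.919 + (1−0.326)·(1−0.431)·m_A, so m_A = 512.8/0.6165 = 831.8 tonne/day.
S12 = (1−0.431)×831.8 + 138.64 = 611.94 tonne/day.
Recycle S3 = (1−0.326)×611.94 = 412.45 tonne/day.

412.4 tonne/day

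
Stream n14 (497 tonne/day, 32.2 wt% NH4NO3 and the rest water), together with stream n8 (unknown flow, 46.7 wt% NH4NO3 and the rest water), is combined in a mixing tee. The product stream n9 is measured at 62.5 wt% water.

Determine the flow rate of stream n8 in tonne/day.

Let n8 be the unknown flow. Total out = 497 + n8.
water balance: 336.97 + 0.533·n8 = 0.625·(497 + n8)
(0.533 − 0.625)·n8 = 0.625×497 − 336.97 = -26.341
n8 = -26.341 / -0.092 = 286.32 tonne/day

286.3 tonne/day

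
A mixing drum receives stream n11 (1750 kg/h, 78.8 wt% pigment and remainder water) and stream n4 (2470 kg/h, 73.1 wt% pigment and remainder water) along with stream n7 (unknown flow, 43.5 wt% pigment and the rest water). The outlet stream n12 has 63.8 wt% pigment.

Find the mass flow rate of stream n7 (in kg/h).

2425 kg/h

Let n7 be the unknown flow. Total out = 4220 + n7.
pigment balance: 3184.6 + 0.435·n7 = 0.638·(4220 + n7)
(0.435 − 0.638)·n7 = 0.638×4220 − 3184.6 = -492.21
n7 = -492.21 / -0.203 = 2424.7 kg/h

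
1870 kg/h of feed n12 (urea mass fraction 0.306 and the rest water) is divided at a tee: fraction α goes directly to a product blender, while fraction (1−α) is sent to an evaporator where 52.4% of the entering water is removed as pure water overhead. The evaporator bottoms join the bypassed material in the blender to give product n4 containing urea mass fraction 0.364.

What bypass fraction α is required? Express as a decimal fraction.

All 1870×0.306 = 572.22 kg/h of urea reaches n4, so n4 = 572.22/0.364 = 1572 kg/h and vapour = 297.97 kg/h.
The evaporator receives (1−α)·1870 of feed at 0.694 water and removes 0.524 of that water:
0.524×0.694×(1−α)×1870 = 297.97
(1−α) = 297.97/680.04 = 0.4382;  α = 0.5618.

0.562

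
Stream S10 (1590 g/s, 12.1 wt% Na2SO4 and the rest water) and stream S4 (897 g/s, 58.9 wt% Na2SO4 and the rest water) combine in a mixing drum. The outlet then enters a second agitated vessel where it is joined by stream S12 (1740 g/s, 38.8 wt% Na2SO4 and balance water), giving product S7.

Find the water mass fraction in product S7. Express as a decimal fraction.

Overall, product flow = 4227 g/s.
water in = 1590×0.879 + 897×0.411 + 1740×0.612 = 2831.2 g/s.
water fraction in S7 = 0.6698.

0.6698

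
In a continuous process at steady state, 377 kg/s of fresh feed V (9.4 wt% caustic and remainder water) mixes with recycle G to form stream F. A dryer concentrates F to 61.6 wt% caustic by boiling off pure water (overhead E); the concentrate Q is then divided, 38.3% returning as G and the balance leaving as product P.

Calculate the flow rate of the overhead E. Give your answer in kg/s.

Overall caustic balance (none leaves overhead): caustic in fresh feed = caustic in product, i.e. 377×0.094 = (1−0.383)·Q·0.616.
Q = 35.438/(0.616×0.617) = 93.24 kg/s.
Recycle G = 0.383×93.24 = 35.711 kg/s.
Combined feed F = 377 + 35.711 = 412.71 kg/s.
Overhead E = F − Q = 412.71 − 93.24 = 319.47 kg/s.

319.5 kg/s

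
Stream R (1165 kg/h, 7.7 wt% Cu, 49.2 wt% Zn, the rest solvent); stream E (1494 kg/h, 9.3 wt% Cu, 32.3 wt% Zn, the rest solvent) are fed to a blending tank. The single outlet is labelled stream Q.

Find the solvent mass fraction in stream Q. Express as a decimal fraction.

Total flow out = 1165 + 1494 = 2659 kg/h.
solvent in = 1165×0.431 + 1494×0.584 = 1374.6 kg/h.
solvent mass fraction in Q = 1374.6/2659 = 0.5170.

0.5170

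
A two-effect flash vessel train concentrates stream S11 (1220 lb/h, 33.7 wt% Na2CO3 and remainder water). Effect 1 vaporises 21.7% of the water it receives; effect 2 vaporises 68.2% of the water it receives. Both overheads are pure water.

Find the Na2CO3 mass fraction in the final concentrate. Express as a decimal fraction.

0.671

water in feed = 1220×0.663 = 808.86 lb/h.
After stage 1: water left = (1−0.217)×808.86 = 633.34; stream total = 1044.5 lb/h.
After stage 2: water left = (1−0.682)×633.34 = 201.4; final concentrate = 612.54 lb/h.
Na2CO3 fraction = 411.14/612.54 = 0.671.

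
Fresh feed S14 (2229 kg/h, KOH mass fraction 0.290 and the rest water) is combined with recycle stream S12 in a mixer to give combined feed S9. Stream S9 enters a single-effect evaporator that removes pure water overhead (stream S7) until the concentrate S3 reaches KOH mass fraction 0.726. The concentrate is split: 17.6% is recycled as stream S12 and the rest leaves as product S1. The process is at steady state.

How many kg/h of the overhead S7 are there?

Overall KOH balance (none leaves overhead): KOH in fresh feed = KOH in product, i.e. 2229×0.290 = (1−0.176)·S3·0.726.
S3 = 646.41/(0.726×0.824) = 1080.5 kg/h.
Recycle S12 = 0.176×1080.5 = 190.18 kg/h.
Combined feed S9 = 2229 + 190.18 = 2419.2 kg/h.
Overhead S7 = S9 − S3 = 2419.2 − 1080.5 = 1338.6 kg/h.

1339 kg/h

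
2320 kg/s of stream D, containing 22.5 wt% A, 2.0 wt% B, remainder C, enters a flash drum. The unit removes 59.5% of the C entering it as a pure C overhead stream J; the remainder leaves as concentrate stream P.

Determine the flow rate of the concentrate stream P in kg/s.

C entering = 2320×0.755 = 1751.6 kg/s; overhead removed = 0.595×1751.6 = 1042.2 kg/s.
Concentrate = 2320 − 1042.2 = 1277.8 kg/s.

1278 kg/s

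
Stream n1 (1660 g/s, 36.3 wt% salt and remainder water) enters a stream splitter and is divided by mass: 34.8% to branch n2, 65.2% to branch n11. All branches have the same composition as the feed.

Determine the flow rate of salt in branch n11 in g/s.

Branch n11 total = 0.652×1660 = 1082.3 g/s.
salt in n11 = 0.363×1082.3 = 392.88 g/s.

392.9 g/s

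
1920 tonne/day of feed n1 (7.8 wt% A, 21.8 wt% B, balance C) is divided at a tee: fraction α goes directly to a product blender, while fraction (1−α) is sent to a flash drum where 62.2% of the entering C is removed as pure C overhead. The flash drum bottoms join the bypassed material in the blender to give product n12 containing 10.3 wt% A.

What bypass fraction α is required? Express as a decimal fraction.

0.446

All 1920×0.078 = 149.76 tonne/day of A reaches n12, so n12 = 149.76/0.103 = 1454 tonne/day and vapour = 466.02 tonne/day.
The evaporator receives (1−α)·1920 of feed at 0.704 C and removes 0.622 of that C:
0.622×0.704×(1−α)×1920 = 466.02
(1−α) = 466.02/840.74 = 0.5543;  α = 0.4457.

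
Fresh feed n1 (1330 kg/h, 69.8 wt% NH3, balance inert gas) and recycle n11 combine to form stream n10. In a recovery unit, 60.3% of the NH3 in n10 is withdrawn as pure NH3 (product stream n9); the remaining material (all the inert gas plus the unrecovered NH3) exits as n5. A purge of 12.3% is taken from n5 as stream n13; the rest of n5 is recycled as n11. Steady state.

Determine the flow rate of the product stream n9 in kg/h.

858.8 kg/h

NH3 in n10: m_A = 1330×0.698 + (1−0.123)·(1−0.603)·m_A, so m_A = 928.34/0.6518 = 1424.2 kg/h.
Product n9 = 0.603×1424.2 = 858.79 kg/h.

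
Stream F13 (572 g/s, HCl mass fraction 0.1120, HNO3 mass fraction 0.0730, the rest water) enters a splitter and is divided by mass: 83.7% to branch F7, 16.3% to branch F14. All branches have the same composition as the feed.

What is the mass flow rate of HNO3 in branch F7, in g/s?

34.95 g/s

Branch F7 total = 0.837×572 = 478.76 g/s.
HNO3 in F7 = 0.073×478.76 = 34.95 g/s.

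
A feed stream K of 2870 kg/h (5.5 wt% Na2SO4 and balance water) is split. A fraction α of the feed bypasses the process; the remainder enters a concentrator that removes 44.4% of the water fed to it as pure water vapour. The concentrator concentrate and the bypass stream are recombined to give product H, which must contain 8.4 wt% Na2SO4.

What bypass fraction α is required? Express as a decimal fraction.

0.177

All 2870×0.055 = 157.85 kg/h of Na2SO4 reaches H, so H = 157.85/0.084 = 1879.2 kg/h and vapour = 990.83 kg/h.
The evaporator receives (1−α)·2870 of feed at 0.945 water and removes 0.444 of that water:
0.444×0.945×(1−α)×2870 = 990.83
(1−α) = 990.83/1204.2 = 0.8228;  α = 0.1772.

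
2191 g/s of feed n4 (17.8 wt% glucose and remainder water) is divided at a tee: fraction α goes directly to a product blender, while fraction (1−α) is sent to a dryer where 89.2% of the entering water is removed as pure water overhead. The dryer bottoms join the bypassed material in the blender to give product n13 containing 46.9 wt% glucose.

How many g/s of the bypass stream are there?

336.9 g/s

All 2191×0.178 = 390 g/s of glucose reaches n13, so n13 = 390/0.469 = 831.55 g/s and vapour = 1359.4 g/s.
The evaporator receives (1−α)·2191 of feed at 0.822 water and removes 0.892 of that water:
0.892×0.822×(1−α)×2191 = 1359.4
(1−α) = 1359.4/1606.5 = 0.8462;  α = 0.1538.
Bypass flow = 0.1538×2191 = 336.93 g/s.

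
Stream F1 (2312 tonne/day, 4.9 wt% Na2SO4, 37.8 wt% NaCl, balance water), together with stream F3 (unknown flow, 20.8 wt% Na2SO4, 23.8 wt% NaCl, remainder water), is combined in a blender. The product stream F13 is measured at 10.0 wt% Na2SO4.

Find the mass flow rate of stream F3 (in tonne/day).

1092 tonne/day

Let F3 be the unknown flow. Total out = 2312 + F3.
Na2SO4 balance: 113.29 + 0.208·F3 = 0.100·(2312 + F3)
(0.208 − 0.100)·F3 = 0.100×2312 − 113.29 = 117.91
F3 = 117.91 / 0.108 = 1091.8 tonne/day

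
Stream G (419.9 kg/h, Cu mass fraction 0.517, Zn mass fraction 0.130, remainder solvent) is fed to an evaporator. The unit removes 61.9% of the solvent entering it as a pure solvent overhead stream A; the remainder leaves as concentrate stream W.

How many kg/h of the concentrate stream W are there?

solvent entering = 419.9×0.353 = 148.22 kg/h; overhead removed = 0.619×148.22 = 91.751 kg/h.
Concentrate = 419.9 − 91.751 = 328.15 kg/h.

328.1 kg/h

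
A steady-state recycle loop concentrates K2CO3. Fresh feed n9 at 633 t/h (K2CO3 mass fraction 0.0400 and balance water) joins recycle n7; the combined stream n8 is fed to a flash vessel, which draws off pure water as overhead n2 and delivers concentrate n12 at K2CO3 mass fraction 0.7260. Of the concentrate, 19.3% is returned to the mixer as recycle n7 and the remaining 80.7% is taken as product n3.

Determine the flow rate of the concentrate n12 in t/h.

43.22 t/h

Overall K2CO3 balance (none leaves overhead): K2CO3 in fresh feed = K2CO3 in product, i.e. 633×0.040 = (1−0.193)·n12·0.726.
n12 = 25.32/(0.726×0.807) = 43.217 t/h.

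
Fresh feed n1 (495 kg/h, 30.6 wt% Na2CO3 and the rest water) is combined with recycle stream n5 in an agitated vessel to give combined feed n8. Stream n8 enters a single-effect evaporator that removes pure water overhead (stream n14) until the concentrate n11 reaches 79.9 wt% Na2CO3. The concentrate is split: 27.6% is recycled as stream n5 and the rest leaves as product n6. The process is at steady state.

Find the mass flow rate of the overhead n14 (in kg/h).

305.4 kg/h

Overall Na2CO3 balance (none leaves overhead): Na2CO3 in fresh feed = Na2CO3 in product, i.e. 495×0.306 = (1−0.276)·n11·0.799.
n11 = 151.47/(0.799×0.724) = 261.84 kg/h.
Recycle n5 = 0.276×261.84 = 72.269 kg/h.
Combined feed n8 = 495 + 72.269 = 567.27 kg/h.
Overhead n14 = n8 − n11 = 567.27 − 261.84 = 305.43 kg/h.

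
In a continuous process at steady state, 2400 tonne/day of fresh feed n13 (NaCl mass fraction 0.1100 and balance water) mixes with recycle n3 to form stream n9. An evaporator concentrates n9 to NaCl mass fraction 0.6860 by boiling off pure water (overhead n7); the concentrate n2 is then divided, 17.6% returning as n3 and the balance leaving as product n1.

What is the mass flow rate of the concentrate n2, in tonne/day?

467 tonne/day

Overall NaCl balance (none leaves overhead): NaCl in fresh feed = NaCl in product, i.e. 2400×0.110 = (1−0.176)·n2·0.686.
n2 = 264/(0.686×0.824) = 467.04 tonne/day.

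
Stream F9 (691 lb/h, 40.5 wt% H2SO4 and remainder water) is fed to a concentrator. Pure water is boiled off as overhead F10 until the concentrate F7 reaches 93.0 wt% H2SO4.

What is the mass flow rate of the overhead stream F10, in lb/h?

390.1 lb/h

H2SO4 is conserved: 691×0.405 = 279.86 lb/h all reports to the concentrate.
Concentrate = 279.86/(target fraction) = 300.92 lb/h.
Overhead = 691 − 300.92 = 390.08 lb/h.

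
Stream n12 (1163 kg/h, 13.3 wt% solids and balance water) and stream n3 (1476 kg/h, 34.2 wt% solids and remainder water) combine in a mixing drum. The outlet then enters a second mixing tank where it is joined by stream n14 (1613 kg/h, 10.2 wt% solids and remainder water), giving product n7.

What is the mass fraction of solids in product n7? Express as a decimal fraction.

0.194

Overall, product flow = 4252 kg/h.
solids in = 1163×0.133 + 1476×0.342 + 1613×0.102 = 824 kg/h.
solids fraction in n7 = 0.194.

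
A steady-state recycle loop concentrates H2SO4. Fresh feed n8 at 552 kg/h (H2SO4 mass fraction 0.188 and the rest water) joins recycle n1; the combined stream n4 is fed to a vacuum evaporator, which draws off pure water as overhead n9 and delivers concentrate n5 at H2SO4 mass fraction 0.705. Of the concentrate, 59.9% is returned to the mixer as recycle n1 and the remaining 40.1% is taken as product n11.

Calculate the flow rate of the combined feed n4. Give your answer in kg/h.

771.9 kg/h

Overall H2SO4 balance (none leaves overhead): H2SO4 in fresh feed = H2SO4 in product, i.e. 552×0.188 = (1−0.599)·n5·0.705.
n5 = 103.78/(0.705×0.401) = 367.08 kg/h.
Recycle n1 = 0.599×367.08 = 219.88 kg/h.
Combined feed n4 = 552 + 219.88 = 771.88 kg/h.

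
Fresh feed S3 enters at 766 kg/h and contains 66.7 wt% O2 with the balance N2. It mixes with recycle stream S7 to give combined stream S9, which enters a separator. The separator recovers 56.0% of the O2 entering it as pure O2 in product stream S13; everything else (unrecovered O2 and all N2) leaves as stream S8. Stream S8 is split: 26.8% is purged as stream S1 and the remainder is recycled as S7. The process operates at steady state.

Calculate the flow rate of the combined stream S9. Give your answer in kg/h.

N2 enters only via S3 and leaves only via the purge: 766×0.333 = 0.268×(N2 in S8), and the separator passes all N2, so N2 in S9 = N2 in S8 = 951.78 kg/h.
O2 in S9: m_A = 766×0.667 + (1−0.268)·(1−0.560)·m_A, so m_A = 510.92/0.6779 = 753.66 kg/h.
S9 = 753.66 + 951.78 = 1705.4 kg/h.

1705 kg/h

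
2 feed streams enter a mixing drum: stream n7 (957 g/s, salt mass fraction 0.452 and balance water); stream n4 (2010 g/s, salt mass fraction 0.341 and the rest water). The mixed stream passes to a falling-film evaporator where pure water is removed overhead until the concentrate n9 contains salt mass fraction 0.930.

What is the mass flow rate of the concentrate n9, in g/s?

1202 g/s

salt entering = 957×0.452 + 2010×0.341 = 1118 g/s.
All salt reports to n9, so n9 = 1118/0.930 = 1202.1 g/s.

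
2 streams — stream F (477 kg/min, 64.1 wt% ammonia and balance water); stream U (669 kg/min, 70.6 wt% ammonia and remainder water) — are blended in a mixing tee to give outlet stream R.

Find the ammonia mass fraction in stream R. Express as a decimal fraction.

0.679

Total flow out = 477 + 669 = 1146 kg/min.
ammonia in = 477×0.641 + 669×0.706 = 778.07 kg/min.
ammonia mass fraction in R = 778.07/1146 = 0.679.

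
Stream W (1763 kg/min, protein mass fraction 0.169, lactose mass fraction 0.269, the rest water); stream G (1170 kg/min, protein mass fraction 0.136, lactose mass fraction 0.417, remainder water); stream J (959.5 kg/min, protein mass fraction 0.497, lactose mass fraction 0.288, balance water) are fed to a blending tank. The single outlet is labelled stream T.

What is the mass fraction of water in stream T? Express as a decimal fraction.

Total flow out = 1763 + 1170 + 959.5 = 3892.5 kg/min.
water in = 1763×0.562 + 1170×0.447 + 959.5×0.215 = 1720.1 kg/min.
water mass fraction in T = 1720.1/3892.5 = 0.442.

0.442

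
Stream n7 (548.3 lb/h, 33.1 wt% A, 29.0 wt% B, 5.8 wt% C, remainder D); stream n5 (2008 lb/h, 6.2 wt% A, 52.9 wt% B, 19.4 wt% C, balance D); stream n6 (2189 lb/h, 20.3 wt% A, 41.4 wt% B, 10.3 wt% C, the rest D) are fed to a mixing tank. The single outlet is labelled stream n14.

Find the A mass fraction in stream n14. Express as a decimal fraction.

Total flow out = 548.3 + 2008 + 2189 = 4745.3 lb/h.
A in = 548.3×0.331 + 2008×0.062 + 2189×0.203 = 750.35 lb/h.
A mass fraction in n14 = 750.35/4745.3 = 0.158.

0.158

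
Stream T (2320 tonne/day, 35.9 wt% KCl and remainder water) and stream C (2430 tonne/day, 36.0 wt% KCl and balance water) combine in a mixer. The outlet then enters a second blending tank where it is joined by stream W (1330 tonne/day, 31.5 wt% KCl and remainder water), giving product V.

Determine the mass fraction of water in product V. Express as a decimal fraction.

0.6502

Overall, product flow = 6080 tonne/day.
water in = 2320×0.641 + 2430×0.640 + 1330×0.685 = 3953.4 tonne/day.
water fraction in V = 0.6502.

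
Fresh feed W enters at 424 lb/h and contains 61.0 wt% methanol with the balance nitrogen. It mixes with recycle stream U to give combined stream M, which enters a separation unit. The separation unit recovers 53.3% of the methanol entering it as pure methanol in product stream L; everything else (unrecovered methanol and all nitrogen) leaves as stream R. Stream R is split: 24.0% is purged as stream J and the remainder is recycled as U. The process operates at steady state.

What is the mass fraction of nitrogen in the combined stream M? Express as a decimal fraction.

0.632

nitrogen enters only via W and leaves only via the purge: 424×0.390 = 0.240×(nitrogen in R), and the separation unit passes all nitrogen, so nitrogen in M = nitrogen in R = 689 lb/h.
methanol in M: m_A = 424×0.610 + (1−0.240)·(1−0.533)·m_A, so m_A = 258.64/0.6451 = 400.94 lb/h.
M = 400.94 + 689 = 1089.9 lb/h.
nitrogen fraction in M = 689/1089.9 = 0.632.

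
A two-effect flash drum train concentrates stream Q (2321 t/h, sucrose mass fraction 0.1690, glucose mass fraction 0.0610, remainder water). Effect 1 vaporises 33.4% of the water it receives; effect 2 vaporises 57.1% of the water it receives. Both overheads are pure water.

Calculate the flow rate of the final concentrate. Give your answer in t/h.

water in feed = 2321×0.770 = 1787.2 t/h.
After stage 1: water left = (1−0.334)×1787.2 = 1190.3; stream total = 1724.1 t/h.
After stage 2: water left = (1−0.571)×1190.3 = 510.62; final concentrate = 1044.4 t/h.

1044 t/h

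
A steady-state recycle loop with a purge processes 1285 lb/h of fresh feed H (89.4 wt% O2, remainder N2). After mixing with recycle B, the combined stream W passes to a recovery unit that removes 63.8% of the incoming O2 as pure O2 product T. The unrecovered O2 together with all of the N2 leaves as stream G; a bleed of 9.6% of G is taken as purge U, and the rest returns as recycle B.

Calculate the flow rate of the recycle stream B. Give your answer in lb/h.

1841 lb/h

N2 enters only via H and leaves only via the purge: 1285×0.106 = 0.096×(N2 in G), and the recovery unit passes all N2, so N2 in W = N2 in G = 1418.9 lb/h.
O2 in W: m_A = 1285×0.894 + (1−0.096)·(1−0.638)·m_A, so m_A = 1148.8/0.6728 = 1707.6 lb/h.
G = (1−0.638)×1707.6 + 1418.9 = 2037 lb/h.
Recycle B = (1−0.096)×2037 = 1841.5 lb/h.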